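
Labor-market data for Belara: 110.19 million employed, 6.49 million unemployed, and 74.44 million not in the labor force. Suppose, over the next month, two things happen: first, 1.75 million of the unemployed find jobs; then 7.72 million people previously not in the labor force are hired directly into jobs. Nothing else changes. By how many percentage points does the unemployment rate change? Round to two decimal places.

Initially, labor force = 110.19 + 6.49 = 116.68 million, so u = 6.49/116.68 = 5.56%.
After the first change, unemployed falls and employed rises by 1.75; labor force unchanged → E = 111.94, U = 4.74, labor force = 116.68 million.
After the second change, employed and labor force both rise by 7.72; unemployed unchanged → E = 119.66, U = 4.74, labor force = 124.40 million.
New unemployment rate = 4.74 / 124.40 = 3.81%.
Change = 3.81% − 5.56% = −1.75 percentage points.

The unemployment rate changes by −1.75 percentage points.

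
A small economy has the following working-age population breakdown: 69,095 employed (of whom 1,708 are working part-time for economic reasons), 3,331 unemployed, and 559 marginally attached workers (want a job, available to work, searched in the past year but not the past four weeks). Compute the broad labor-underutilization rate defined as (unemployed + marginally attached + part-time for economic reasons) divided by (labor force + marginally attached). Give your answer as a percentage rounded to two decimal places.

Labor force = 69,095 + 3,331 = 72,426.
Numerator = 3,331 + 559 + 1,708 = 5,598.
Denominator = 72,426 + 559 = 72,985.
Broad rate = 5,598 / 72,985 = 7.67%.

Broad underutilization rate ≈ 7.67%.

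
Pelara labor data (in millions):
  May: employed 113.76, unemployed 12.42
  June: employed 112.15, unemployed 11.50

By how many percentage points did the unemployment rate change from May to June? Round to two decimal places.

May: labor force = 113.76 + 12.42 = 126.18; u = 12.42/126.18 = 9.84%.
June: labor force = 112.15 + 11.50 = 123.65; u = 11.50/123.65 = 9.30%.
Change = 9.30% − 9.84% = −0.54 pp.

The unemployment rate changed by −0.54 percentage points.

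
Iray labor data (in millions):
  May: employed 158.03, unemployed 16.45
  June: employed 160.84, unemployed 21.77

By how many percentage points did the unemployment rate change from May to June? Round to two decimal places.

May: labor force = 158.03 + 16.45 = 174.48; u = 16.45/174.48 = 9.43%.
June: labor force = 160.84 + 21.77 = 182.61; u = 21.77/182.61 = 11.92%.
Change = 11.92% − 9.43% = +2.49 pp.

The unemployment rate changed by +2.49 percentage points.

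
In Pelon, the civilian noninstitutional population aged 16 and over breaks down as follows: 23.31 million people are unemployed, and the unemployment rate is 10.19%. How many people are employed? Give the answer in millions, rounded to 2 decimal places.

Labor force = U / u = 23.31 / 0.1019 ≈ 228.75 million.
Employed = labor force − unemployed = 228.75 − 23.31 = 205.44 million.

About 205.44 million are employed.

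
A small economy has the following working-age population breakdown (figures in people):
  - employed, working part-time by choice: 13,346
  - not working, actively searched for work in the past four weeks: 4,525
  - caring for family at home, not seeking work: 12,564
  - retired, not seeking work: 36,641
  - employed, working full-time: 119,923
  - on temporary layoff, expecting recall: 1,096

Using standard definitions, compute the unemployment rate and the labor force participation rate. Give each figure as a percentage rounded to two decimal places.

Unemployment rate ≈ 4.05%; labor force participation rate ≈ 73.84%.

Employed = 13,346 + 119,923 = 133,269.
Unemployed = 4,525 + 1,096 = 5,621 (jobless and actively searching, or on temporary layoff).
Labor force = 133,269 + 5,621 = 138,890.
Not in labor force = 12,564 + 36,641 = 49,205 (those not working and not actively searching are outside the labor force).
Civilian working-age population = 138,890 + 49,205 = 188,095.
Unemployment rate = 5,621 / 138,890 = 4.05%.
Labor force participation rate = 138,890 / 188,095 = 73.84%.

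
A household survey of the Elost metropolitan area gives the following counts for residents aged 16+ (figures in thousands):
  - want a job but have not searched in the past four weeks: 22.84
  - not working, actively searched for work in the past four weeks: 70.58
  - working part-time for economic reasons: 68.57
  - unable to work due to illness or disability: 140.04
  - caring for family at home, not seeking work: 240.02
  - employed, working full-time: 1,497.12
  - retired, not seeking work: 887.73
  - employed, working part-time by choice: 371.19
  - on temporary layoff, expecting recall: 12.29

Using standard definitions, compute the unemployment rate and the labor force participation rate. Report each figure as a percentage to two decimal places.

Unemployment rate ≈ 4.10%; labor force participation rate ≈ 61.01%.

Employed = 68.57 + 1,497.12 + 371.19 = 1,936.88 thousand (anyone who worked, including part-time for economic reasons, counts as employed).
Unemployed = 70.58 + 12.29 = 82.87 thousand (jobless and actively searching, or on temporary layoff).
Labor force = 1,936.88 + 82.87 = 2,019.75 thousand.
Not in labor force = 22.84 + 140.04 + 240.02 + 887.73 = 1,290.63 thousand (those not working and not actively searching are outside the labor force — including those who want a job but have given up searching).
Civilian working-age population = 2,019.75 + 1,290.63 = 3,310.38 thousand.
Unemployment rate = 82.87 / 2,019.75 = 4.10%.
Labor force participation rate = 2,019.75 / 3,310.38 = 61.01%.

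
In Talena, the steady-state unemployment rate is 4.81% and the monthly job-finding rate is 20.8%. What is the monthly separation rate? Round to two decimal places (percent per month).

Separation rate ≈ 1.05% per month.

From u* = s/(s+f): s = u·f/(1−u).
s = 0.0481 × 20.8 / (1 − 0.0481) = 1.0005 / 0.9519 ≈ 1.05% per month.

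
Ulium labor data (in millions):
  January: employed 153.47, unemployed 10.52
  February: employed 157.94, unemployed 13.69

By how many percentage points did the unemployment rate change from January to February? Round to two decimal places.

The unemployment rate changed by +1.56 percentage points.

January: labor force = 153.47 + 10.52 = 163.99; u = 10.52/163.99 = 6.42%.
February: labor force = 157.94 + 13.69 = 171.63; u = 13.69/171.63 = 7.98%.
Change = 7.98% − 6.42% = +1.56 pp.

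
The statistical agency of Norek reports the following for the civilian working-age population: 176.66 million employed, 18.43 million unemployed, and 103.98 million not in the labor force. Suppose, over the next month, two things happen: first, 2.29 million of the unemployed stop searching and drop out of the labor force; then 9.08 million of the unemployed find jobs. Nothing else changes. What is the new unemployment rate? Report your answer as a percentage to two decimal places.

Initially, labor force = 176.66 + 18.43 = 195.09 million, so u = 18.43/195.09 = 9.45%.
After the first change, unemployed and labor force both fall by 2.29 → E = 176.66, U = 16.14, labor force = 192.80 million.
After the second change, unemployed falls and employed rises by 9.08; labor force unchanged → E = 185.74, U = 7.06, labor force = 192.80 million.
New unemployment rate = 7.06 / 192.80 = 3.66%.

New unemployment rate ≈ 3.66%.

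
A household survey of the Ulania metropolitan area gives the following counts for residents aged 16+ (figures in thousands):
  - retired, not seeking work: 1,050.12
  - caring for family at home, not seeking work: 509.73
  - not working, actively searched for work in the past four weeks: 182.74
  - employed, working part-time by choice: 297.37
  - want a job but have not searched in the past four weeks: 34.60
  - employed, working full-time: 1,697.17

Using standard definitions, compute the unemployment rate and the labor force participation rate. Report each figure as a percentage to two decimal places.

Employed = 297.37 + 1,697.17 = 1,994.54 thousand.
Unemployed = 182.74 thousand.
Labor force = 1,994.54 + 182.74 = 2,177.28 thousand.
Not in labor force = 1,050.12 + 509.73 + 34.60 = 1,594.45 thousand (those not working and not actively searching are outside the labor force — including those who want a job but have given up searching).
Civilian working-age population = 2,177.28 + 1,594.45 = 3,771.73 thousand.
Unemployment rate = 182.74 / 2,177.28 = 8.39%.
Labor force participation rate = 2,177.28 / 3,771.73 = 57.73%.

Unemployment rate ≈ 8.39%; labor force participation rate ≈ 57.73%.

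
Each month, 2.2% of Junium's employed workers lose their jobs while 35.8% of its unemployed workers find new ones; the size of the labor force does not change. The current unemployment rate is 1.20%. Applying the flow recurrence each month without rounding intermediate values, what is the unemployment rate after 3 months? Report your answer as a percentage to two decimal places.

Unemployment rate after three months ≈ 4.70%.

With a fixed labor force, u_{t+1} = u_t + s·(1−u_t) − f·u_t = u_t·(1−s−f) + s.
Here 1−s−f = 0.620 and s = 0.022.
u_1 = 0.012000 × 0.620 + 0.022 = 0.029440.
u_2 = 0.029440 × 0.620 + 0.022 = 0.040253.
u_3 = 0.040253 × 0.620 + 0.022 = 0.046957.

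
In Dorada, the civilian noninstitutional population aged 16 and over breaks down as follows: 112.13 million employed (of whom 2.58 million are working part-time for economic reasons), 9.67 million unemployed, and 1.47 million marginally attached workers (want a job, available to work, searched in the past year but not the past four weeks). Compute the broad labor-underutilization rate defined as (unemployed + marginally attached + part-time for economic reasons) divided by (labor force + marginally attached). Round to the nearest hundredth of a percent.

Broad underutilization rate ≈ 11.13%.

Labor force = 112.13 + 9.67 = 121.80 million.
Numerator = 9.67 + 1.47 + 2.58 = 13.72 million.
Denominator = 121.80 + 1.47 = 123.27 million.
Broad rate = 13.72 / 123.27 = 11.13%.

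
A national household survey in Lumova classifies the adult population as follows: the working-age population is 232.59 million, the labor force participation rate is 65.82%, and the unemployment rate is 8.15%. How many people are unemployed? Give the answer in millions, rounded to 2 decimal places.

About 12.48 million are unemployed.

Labor force = 0.6582 × 232.59 = 153.09 million.
Unemployed = 0.0815 × 153.09 ≈ 12.48 million.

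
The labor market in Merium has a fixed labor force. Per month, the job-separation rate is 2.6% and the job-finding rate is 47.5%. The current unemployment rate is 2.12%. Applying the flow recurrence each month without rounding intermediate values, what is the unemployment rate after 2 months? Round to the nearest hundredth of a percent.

Unemployment rate after two months ≈ 4.43%.

With a fixed labor force, u_{t+1} = u_t + s·(1−u_t) − f·u_t = u_t·(1−s−f) + s.
Here 1−s−f = 0.499 and s = 0.026.
u_1 = 0.021200 × 0.499 + 0.026 = 0.036579.
u_2 = 0.036579 × 0.499 + 0.026 = 0.044253.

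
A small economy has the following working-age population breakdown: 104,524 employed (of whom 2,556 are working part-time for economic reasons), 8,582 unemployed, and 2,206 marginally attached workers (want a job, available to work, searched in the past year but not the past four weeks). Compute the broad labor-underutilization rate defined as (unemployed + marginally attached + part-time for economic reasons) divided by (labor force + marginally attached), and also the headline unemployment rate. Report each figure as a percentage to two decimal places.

Broad underutilization rate ≈ 11.57%; headline unemployment rate ≈ 7.59%.

Labor force = 104,524 + 8,582 = 113,106.
Numerator = 8,582 + 2,206 + 2,556 = 13,344.
Denominator = 113,106 + 2,206 = 115,312.
Broad rate = 13,344 / 115,312 = 11.57%.
Headline unemployment rate = 8,582 / 113,106 = 7.59%.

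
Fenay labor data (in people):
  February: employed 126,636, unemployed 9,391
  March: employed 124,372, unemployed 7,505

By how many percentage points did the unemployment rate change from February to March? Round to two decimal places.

February: labor force = 126,636 + 9,391 = 136,027; u = 9,391/136,027 = 6.90%.
March: labor force = 124,372 + 7,505 = 131,877; u = 7,505/131,877 = 5.69%.
Change = 5.69% − 6.90% = −1.21 pp.

The unemployment rate changed by −1.21 percentage points.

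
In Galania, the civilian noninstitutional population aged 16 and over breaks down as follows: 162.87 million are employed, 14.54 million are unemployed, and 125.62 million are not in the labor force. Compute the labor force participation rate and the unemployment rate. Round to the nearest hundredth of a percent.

Labor force participation rate ≈ 58.55%; unemployment rate ≈ 8.20%.

Labor force = employed + unemployed = 162.87 + 14.54 = 177.41 million.
Working-age population = 177.41 + 125.62 = 303.03 million.
Unemployment rate = 14.54 / 177.41 = 8.20%.
Labor force participation rate = 177.41 / 303.03 = 58.55%.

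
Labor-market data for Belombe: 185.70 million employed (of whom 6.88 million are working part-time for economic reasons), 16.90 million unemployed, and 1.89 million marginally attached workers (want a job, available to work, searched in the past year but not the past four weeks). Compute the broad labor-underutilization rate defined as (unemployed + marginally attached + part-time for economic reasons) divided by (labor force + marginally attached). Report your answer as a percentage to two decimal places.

Labor force = 185.70 + 16.90 = 202.60 million.
Numerator = 16.90 + 1.89 + 6.88 = 25.67 million.
Denominator = 202.60 + 1.89 = 204.49 million.
Broad rate = 25.67 / 204.49 = 12.55%.

Broad underutilization rate ≈ 12.55%.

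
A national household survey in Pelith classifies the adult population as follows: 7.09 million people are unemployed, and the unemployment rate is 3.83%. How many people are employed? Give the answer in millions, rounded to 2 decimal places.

About 178.03 million are employed.

Labor force = U / u = 7.09 / 0.0383 ≈ 185.12 million.
Employed = labor force − unemployed = 185.12 − 7.09 = 178.03 million.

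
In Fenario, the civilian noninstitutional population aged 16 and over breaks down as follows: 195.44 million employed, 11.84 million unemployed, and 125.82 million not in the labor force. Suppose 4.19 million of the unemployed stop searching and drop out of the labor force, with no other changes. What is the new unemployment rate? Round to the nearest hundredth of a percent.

New unemployment rate ≈ 3.77%.

Initially, labor force = 195.44 + 11.84 = 207.28 million, so u = 11.84/207.28 = 5.71%.
After the change, unemployed and labor force both fall by 4.19 → E = 195.44, U = 7.65, labor force = 203.09 million.
New unemployment rate = 7.65 / 203.09 = 3.77%.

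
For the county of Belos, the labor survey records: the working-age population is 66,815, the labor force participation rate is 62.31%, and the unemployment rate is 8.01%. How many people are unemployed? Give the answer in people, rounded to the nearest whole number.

About 3,335 are unemployed.

Labor force = 0.6231 × 66,815 = 41,632.
Unemployed = 0.0801 × 41,632 ≈ 3,335.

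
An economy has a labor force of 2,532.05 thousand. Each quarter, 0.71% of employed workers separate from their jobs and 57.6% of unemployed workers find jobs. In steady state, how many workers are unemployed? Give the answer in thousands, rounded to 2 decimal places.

Steady-state unemployment rate u* = s/(s+f) = 0.71/(0.71+57.6) = 0.012176.
Unemployed = u* × labor force = 0.012176 × 2,532.05 ≈ 30.83 thousand.

About 30.83 thousand are unemployed in steady state.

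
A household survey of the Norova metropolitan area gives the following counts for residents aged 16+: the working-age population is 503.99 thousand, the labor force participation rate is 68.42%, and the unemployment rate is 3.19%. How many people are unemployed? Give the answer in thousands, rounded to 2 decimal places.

About 11.00 thousand are unemployed.

Labor force = 0.6842 × 503.99 = 344.83 thousand.
Unemployed = 0.0319 × 344.83 ≈ 11.00 thousand.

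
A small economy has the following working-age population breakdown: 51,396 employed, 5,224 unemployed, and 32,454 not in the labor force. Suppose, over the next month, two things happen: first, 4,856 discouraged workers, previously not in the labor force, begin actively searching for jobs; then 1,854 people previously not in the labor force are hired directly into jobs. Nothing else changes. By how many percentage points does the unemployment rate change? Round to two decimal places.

Initially, labor force = 51,396 + 5,224 = 56,620, so u = 5,224/56,620 = 9.23%.
After the first change, unemployed and labor force both rise by 4,856 → E = 51,396, U = 10,080, labor force = 61,476.
After the second change, employed and labor force both rise by 1,854; unemployed unchanged → E = 53,250, U = 10,080, labor force = 63,330.
New unemployment rate = 10,080 / 63,330 = 15.92%.
Change = 15.92% − 9.23% = +6.69 percentage points.

The unemployment rate changes by +6.69 percentage points.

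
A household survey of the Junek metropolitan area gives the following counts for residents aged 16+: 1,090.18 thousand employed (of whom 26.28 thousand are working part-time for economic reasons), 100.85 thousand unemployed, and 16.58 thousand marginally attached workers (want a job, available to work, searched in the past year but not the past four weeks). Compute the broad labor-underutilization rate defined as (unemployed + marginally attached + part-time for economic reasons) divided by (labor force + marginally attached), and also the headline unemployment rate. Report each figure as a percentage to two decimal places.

Labor force = 1,090.18 + 100.85 = 1,191.03 thousand.
Numerator = 100.85 + 16.58 + 26.28 = 143.71 thousand.
Denominator = 1,191.03 + 16.58 = 1,207.61 thousand.
Broad rate = 143.71 / 1,207.61 = 11.90%.
Headline unemployment rate = 100.85 / 1,191.03 = 8.47%.

Broad underutilization rate ≈ 11.90%; headline unemployment rate ≈ 8.47%.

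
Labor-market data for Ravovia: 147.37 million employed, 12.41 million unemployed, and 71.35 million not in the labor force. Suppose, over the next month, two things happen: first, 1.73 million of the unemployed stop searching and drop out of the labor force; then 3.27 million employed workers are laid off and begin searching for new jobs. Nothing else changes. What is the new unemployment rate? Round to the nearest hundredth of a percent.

Initially, labor force = 147.37 + 12.41 = 159.78 million, so u = 12.41/159.78 = 7.77%.
After the first change, unemployed and labor force both fall by 1.73 → E = 147.37, U = 10.68, labor force = 158.05 million.
After the second change, employed falls and unemployed rises by 3.27; labor force unchanged → E = 144.10, U = 13.95, labor force = 158.05 million.
New unemployment rate = 13.95 / 158.05 = 8.83%.

New unemployment rate ≈ 8.83%.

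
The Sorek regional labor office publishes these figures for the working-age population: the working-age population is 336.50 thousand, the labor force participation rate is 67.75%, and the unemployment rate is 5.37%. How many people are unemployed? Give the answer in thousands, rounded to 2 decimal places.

About 12.24 thousand are unemployed.

Labor force = 0.6775 × 336.50 = 227.98 thousand.
Unemployed = 0.0537 × 227.98 ≈ 12.24 thousand.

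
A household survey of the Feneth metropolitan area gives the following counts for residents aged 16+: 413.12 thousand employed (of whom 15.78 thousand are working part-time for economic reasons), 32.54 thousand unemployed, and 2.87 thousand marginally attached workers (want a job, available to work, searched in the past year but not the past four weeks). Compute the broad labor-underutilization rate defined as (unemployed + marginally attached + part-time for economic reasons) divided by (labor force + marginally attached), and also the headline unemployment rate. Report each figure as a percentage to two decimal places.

Labor force = 413.12 + 32.54 = 445.66 thousand.
Numerator = 32.54 + 2.87 + 15.78 = 51.19 thousand.
Denominator = 445.66 + 2.87 = 448.53 thousand.
Broad rate = 51.19 / 448.53 = 11.41%.
Headline unemployment rate = 32.54 / 445.66 = 7.30%.

Broad underutilization rate ≈ 11.41%; headline unemployment rate ≈ 7.30%.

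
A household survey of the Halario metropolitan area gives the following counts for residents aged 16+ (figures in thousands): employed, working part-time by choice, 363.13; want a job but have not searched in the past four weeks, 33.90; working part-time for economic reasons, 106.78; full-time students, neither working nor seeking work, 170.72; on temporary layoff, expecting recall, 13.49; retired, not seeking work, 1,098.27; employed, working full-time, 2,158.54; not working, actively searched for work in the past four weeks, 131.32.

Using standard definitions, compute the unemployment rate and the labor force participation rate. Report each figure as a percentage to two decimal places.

Employed = 363.13 + 106.78 + 2,158.54 = 2,628.45 thousand (anyone who worked, including part-time for economic reasons, counts as employed).
Unemployed = 13.49 + 131.32 = 144.81 thousand (jobless and actively searching, or on temporary layoff).
Labor force = 2,628.45 + 144.81 = 2,773.26 thousand.
Not in labor force = 33.90 + 170.72 + 1,098.27 = 1,302.89 thousand (those not working and not actively searching are outside the labor force — including those who want a job but have given up searching).
Civilian working-age population = 2,773.26 + 1,302.89 = 4,076.15 thousand.
Unemployment rate = 144.81 / 2,773.26 = 5.22%.
Labor force participation rate = 2,773.26 / 4,076.15 = 68.04%.

Unemployment rate ≈ 5.22%; labor force participation rate ≈ 68.04%.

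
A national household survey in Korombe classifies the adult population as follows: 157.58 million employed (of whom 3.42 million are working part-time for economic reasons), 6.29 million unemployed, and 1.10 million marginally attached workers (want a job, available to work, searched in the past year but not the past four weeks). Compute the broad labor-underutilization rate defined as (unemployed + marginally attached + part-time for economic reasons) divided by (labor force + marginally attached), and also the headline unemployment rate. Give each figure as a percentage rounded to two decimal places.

Broad underutilization rate ≈ 6.55%; headline unemployment rate ≈ 3.84%.

Labor force = 157.58 + 6.29 = 163.87 million.
Numerator = 6.29 + 1.10 + 3.42 = 10.81 million.
Denominator = 163.87 + 1.10 = 164.97 million.
Broad rate = 10.81 / 164.97 = 6.55%.
Headline unemployment rate = 6.29 / 163.87 = 3.84%.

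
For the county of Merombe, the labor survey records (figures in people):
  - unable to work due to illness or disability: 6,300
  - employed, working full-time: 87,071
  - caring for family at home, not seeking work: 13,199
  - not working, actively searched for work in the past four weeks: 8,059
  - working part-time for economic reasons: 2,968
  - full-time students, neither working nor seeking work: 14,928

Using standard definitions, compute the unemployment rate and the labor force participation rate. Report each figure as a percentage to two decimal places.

Unemployment rate ≈ 8.22%; labor force participation rate ≈ 74.02%.

Employed = 87,071 + 2,968 = 90,039 (anyone who worked, including part-time for economic reasons, counts as employed).
Unemployed = 8,059.
Labor force = 90,039 + 8,059 = 98,098.
Not in labor force = 6,300 + 13,199 + 14,928 = 34,427 (those not working and not actively searching are outside the labor force).
Civilian working-age population = 98,098 + 34,427 = 132,525.
Unemployment rate = 8,059 / 98,098 = 8.22%.
Labor force participation rate = 98,098 / 132,525 = 74.02%.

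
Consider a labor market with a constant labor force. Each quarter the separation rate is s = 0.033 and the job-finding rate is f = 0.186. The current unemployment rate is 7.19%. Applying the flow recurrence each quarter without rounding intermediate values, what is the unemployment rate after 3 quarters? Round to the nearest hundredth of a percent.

Unemployment rate after three quarters ≈ 11.32%.

With a fixed labor force, u_{t+1} = u_t + s·(1−u_t) − f·u_t = u_t·(1−s−f) + s.
Here 1−s−f = 0.781 and s = 0.033.
u_1 = 0.071900 × 0.781 + 0.033 = 0.089154.
u_2 = 0.089154 × 0.781 + 0.033 = 0.102629.
u_3 = 0.102629 × 0.781 + 0.033 = 0.113153.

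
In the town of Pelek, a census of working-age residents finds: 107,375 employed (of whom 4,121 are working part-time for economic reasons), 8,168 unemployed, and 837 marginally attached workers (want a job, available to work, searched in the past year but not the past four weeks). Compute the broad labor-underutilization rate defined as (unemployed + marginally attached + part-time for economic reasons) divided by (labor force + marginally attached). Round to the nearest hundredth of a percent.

Broad underutilization rate ≈ 11.28%.

Labor force = 107,375 + 8,168 = 115,543.
Numerator = 8,168 + 837 + 4,121 = 13,126.
Denominator = 115,543 + 837 = 116,380.
Broad rate = 13,126 / 116,380 = 11.28%.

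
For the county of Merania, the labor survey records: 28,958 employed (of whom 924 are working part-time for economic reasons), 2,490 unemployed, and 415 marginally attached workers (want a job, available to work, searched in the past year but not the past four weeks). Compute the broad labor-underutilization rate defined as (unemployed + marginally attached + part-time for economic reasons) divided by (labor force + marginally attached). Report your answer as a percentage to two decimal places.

Broad underutilization rate ≈ 12.02%.

Labor force = 28,958 + 2,490 = 31,448.
Numerator = 2,490 + 415 + 924 = 3,829.
Denominator = 31,448 + 415 = 31,863.
Broad rate = 3,829 / 31,863 = 12.02%.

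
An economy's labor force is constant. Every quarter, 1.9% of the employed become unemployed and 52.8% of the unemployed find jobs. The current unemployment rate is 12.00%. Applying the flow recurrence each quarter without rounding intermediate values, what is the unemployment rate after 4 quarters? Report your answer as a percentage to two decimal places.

With a fixed labor force, u_{t+1} = u_t + s·(1−u_t) − f·u_t = u_t·(1−s−f) + s.
Here 1−s−f = 0.453 and s = 0.019.
u_1 = 0.120000 × 0.453 + 0.019 = 0.073360.
u_2 = 0.073360 × 0.453 + 0.019 = 0.052232.
u_3 = 0.052232 × 0.453 + 0.019 = 0.042661.
u_4 = 0.042661 × 0.453 + 0.019 = 0.038325.

Unemployment rate after four quarters ≈ 3.83%.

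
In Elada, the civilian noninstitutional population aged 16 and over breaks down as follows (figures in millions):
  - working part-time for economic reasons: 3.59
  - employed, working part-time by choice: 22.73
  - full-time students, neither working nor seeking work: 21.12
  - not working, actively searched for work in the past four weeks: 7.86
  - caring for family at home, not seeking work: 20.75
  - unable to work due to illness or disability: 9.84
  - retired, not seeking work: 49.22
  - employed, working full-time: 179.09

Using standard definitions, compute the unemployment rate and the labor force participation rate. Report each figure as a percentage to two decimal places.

Employed = 3.59 + 22.73 + 179.09 = 205.41 million (anyone who worked, including part-time for economic reasons, counts as employed).
Unemployed = 7.86 million.
Labor force = 205.41 + 7.86 = 213.27 million.
Not in labor force = 21.12 + 20.75 + 9.84 + 49.22 = 100.93 million (those not working and not actively searching are outside the labor force).
Civilian working-age population = 213.27 + 100.93 = 314.20 million.
Unemployment rate = 7.86 / 213.27 = 3.69%.
Labor force participation rate = 213.27 / 314.20 = 67.88%.

Unemployment rate ≈ 3.69%; labor force participation rate ≈ 67.88%.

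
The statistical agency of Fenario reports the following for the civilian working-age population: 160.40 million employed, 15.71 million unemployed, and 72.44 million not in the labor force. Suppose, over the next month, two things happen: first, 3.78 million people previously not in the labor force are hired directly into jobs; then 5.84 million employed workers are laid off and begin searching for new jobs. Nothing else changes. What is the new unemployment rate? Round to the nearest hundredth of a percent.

New unemployment rate ≈ 11.98%.

Initially, labor force = 160.40 + 15.71 = 176.11 million, so u = 15.71/176.11 = 8.92%.
After the first change, employed and labor force both rise by 3.78; unemployed unchanged → E = 164.18, U = 15.71, labor force = 179.89 million.
After the second change, employed falls and unemployed rises by 5.84; labor force unchanged → E = 158.34, U = 21.55, labor force = 179.89 million.
New unemployment rate = 21.55 / 179.89 = 11.98%.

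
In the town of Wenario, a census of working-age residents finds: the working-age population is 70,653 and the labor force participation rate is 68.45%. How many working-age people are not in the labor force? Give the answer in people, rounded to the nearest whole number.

Share not in the labor force = 1 − 0.6845 = 0.3155.
Not in labor force = 0.3155 × 70,653 ≈ 22,291.

About 22,291 are not in the labor force.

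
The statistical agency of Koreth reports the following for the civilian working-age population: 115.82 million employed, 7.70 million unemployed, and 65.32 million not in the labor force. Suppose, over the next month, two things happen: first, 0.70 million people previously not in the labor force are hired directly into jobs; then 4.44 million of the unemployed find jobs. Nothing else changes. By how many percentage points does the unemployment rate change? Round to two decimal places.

Initially, labor force = 115.82 + 7.70 = 123.52 million, so u = 7.70/123.52 = 6.23%.
After the first change, employed and labor force both rise by 0.70; unemployed unchanged → E = 116.52, U = 7.70, labor force = 124.22 million.
After the second change, unemployed falls and employed rises by 4.44; labor force unchanged → E = 120.96, U = 3.26, labor force = 124.22 million.
New unemployment rate = 3.26 / 124.22 = 2.62%.
Change = 2.62% − 6.23% = −3.61 percentage points.

The unemployment rate changes by −3.61 percentage points.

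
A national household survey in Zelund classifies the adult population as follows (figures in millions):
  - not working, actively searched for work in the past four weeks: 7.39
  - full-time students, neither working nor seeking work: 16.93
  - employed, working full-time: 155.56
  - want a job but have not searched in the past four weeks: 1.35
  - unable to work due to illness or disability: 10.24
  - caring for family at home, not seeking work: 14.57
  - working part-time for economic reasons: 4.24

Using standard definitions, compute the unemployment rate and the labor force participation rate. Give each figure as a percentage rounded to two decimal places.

Employed = 155.56 + 4.24 = 159.80 million (anyone who worked, including part-time for economic reasons, counts as employed).
Unemployed = 7.39 million.
Labor force = 159.80 + 7.39 = 167.19 million.
Not in labor force = 16.93 + 1.35 + 10.24 + 14.57 = 43.09 million (those not working and not actively searching are outside the labor force — including those who want a job but have given up searching).
Civilian working-age population = 167.19 + 43.09 = 210.28 million.
Unemployment rate = 7.39 / 167.19 = 4.42%.
Labor force participation rate = 167.19 / 210.28 = 79.51%.

Unemployment rate ≈ 4.42%; labor force participation rate ≈ 79.51%.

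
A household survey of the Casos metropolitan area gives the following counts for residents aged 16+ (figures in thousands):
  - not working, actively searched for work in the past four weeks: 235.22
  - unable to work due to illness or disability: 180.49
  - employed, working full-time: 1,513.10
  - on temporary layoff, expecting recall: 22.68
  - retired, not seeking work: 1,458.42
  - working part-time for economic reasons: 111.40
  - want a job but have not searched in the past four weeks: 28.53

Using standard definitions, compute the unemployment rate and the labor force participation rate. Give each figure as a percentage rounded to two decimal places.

Unemployment rate ≈ 13.70%; labor force participation rate ≈ 53.03%.

Employed = 1,513.10 + 111.40 = 1,624.50 thousand (anyone who worked, including part-time for economic reasons, counts as employed).
Unemployed = 235.22 + 22.68 = 257.90 thousand (jobless and actively searching, or on temporary layoff).
Labor force = 1,624.50 + 257.90 = 1,882.40 thousand.
Not in labor force = 180.49 + 1,458.42 + 28.53 = 1,667.44 thousand (those not working and not actively searching are outside the labor force — including those who want a job but have given up searching).
Civilian working-age population = 1,882.40 + 1,667.44 = 3,549.84 thousand.
Unemployment rate = 257.90 / 1,882.40 = 13.70%.
Labor force participation rate = 1,882.40 / 3,549.84 = 53.03%.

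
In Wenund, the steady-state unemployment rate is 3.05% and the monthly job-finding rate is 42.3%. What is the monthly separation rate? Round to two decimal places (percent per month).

From u* = s/(s+f): s = u·f/(1−u).
s = 0.0305 × 42.3 / (1 − 0.0305) = 1.2901 / 0.9695 ≈ 1.33% per month.

Separation rate ≈ 1.33% per month.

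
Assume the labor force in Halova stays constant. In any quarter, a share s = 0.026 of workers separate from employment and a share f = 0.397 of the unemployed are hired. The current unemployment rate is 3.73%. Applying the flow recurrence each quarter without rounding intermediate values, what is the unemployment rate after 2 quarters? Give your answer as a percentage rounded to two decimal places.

With a fixed labor force, u_{t+1} = u_t + s·(1−u_t) − f·u_t = u_t·(1−s−f) + s.
Here 1−s−f = 0.577 and s = 0.026.
u_1 = 0.037300 × 0.577 + 0.026 = 0.047522.
u_2 = 0.047522 × 0.577 + 0.026 = 0.053420.

Unemployment rate after two quarters ≈ 5.34%.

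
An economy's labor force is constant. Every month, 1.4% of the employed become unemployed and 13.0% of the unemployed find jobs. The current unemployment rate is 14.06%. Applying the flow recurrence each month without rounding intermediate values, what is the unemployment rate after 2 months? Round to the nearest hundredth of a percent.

Unemployment rate after two months ≈ 12.90%.

With a fixed labor force, u_{t+1} = u_t + s·(1−u_t) − f·u_t = u_t·(1−s−f) + s.
Here 1−s−f = 0.856 and s = 0.014.
u_1 = 0.140600 × 0.856 + 0.014 = 0.134354.
u_2 = 0.134354 × 0.856 + 0.014 = 0.129007.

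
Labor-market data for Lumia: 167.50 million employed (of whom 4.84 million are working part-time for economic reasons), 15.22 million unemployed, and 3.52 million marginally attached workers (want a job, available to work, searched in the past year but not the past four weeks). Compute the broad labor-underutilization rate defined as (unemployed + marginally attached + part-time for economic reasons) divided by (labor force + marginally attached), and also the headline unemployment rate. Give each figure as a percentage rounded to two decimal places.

Labor force = 167.50 + 15.22 = 182.72 million.
Numerator = 15.22 + 3.52 + 4.84 = 23.58 million.
Denominator = 182.72 + 3.52 = 186.24 million.
Broad rate = 23.58 / 186.24 = 12.66%.
Headline unemployment rate = 15.22 / 182.72 = 8.33%.

Broad underutilization rate ≈ 12.66%; headline unemployment rate ≈ 8.33%.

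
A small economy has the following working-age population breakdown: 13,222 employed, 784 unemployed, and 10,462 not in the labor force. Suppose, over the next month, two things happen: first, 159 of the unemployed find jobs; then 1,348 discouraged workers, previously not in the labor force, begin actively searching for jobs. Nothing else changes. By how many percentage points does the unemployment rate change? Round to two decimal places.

Initially, labor force = 13,222 + 784 = 14,006, so u = 784/14,006 = 5.60%.
After the first change, unemployed falls and employed rises by 159; labor force unchanged → E = 13,381, U = 625, labor force = 14,006.
After the second change, unemployed and labor force both rise by 1,348 → E = 13,381, U = 1,973, labor force = 15,354.
New unemployment rate = 1,973 / 15,354 = 12.85%.
Change = 12.85% − 5.60% = +7.25 percentage points.

The unemployment rate changes by +7.25 percentage points.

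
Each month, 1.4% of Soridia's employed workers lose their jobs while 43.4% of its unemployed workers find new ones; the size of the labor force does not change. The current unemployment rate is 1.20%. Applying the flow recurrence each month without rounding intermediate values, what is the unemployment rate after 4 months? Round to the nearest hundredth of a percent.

Unemployment rate after four months ≈ 2.95%.

With a fixed labor force, u_{t+1} = u_t + s·(1−u_t) − f·u_t = u_t·(1−s−f) + s.
Here 1−s−f = 0.552 and s = 0.014.
u_1 = 0.012000 × 0.552 + 0.014 = 0.020624.
u_2 = 0.020624 × 0.552 + 0.014 = 0.025384.
u_3 = 0.025384 × 0.552 + 0.014 = 0.028012.
u_4 = 0.028012 × 0.552 + 0.014 = 0.029463.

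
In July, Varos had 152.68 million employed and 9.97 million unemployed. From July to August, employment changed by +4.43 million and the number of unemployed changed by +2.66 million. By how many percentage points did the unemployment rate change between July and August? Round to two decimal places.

July: labor force = 152.68 + 9.97 = 162.65; u = 9.97/162.65 = 6.13%.
August: labor force = 157.11 + 12.63 = 169.74; u = 12.63/169.74 = 7.44%.
Change = 7.44% − 6.13% = +1.31 pp.

The unemployment rate changed by +1.31 percentage points.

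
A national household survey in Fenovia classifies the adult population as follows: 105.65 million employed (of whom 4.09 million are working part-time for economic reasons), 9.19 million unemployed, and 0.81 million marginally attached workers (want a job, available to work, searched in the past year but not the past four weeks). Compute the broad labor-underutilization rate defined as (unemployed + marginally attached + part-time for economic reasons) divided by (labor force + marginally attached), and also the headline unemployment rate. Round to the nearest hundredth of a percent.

Broad underutilization rate ≈ 12.18%; headline unemployment rate ≈ 8.00%.

Labor force = 105.65 + 9.19 = 114.84 million.
Numerator = 9.19 + 0.81 + 4.09 = 14.09 million.
Denominator = 114.84 + 0.81 = 115.65 million.
Broad rate = 14.09 / 115.65 = 12.18%.
Headline unemployment rate = 9.19 / 114.84 = 8.00%.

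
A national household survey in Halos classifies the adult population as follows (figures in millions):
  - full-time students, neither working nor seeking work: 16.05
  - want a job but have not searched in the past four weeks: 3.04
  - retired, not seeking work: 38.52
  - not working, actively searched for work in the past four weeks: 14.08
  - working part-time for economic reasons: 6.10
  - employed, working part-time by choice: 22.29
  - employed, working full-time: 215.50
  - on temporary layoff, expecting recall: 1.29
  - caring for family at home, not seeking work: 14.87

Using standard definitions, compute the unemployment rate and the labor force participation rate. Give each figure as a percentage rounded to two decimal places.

Employed = 6.10 + 22.29 + 215.50 = 243.89 million (anyone who worked, including part-time for economic reasons, counts as employed).
Unemployed = 14.08 + 1.29 = 15.37 million (jobless and actively searching, or on temporary layoff).
Labor force = 243.89 + 15.37 = 259.26 million.
Not in labor force = 16.05 + 3.04 + 38.52 + 14.87 = 72.48 million (those not working and not actively searching are outside the labor force — including those who want a job but have given up searching).
Civilian working-age population = 259.26 + 72.48 = 331.74 million.
Unemployment rate = 15.37 / 259.26 = 5.93%.
Labor force participation rate = 259.26 / 331.74 = 78.15%.

Unemployment rate ≈ 5.93%; labor force participation rate ≈ 78.15%.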